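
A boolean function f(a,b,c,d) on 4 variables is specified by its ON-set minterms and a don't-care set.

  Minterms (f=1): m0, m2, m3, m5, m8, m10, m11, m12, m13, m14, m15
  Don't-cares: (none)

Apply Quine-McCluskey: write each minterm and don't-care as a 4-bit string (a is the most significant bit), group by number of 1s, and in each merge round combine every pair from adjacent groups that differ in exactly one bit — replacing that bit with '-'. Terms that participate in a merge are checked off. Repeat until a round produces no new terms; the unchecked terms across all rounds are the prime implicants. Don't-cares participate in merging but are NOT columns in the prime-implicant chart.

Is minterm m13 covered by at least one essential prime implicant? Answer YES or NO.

YES

Round 0: 0000✓ 0010✓ 0011✓ 0101✓ 1000✓ 1010✓ 1011✓ 1100✓ 1101✓ 1110✓ 1111✓
Round 1: -000✓ -010✓ -011✓ -101 00-0✓ 001-✓ 1-00✓ 1-10✓ 1-11✓ 10-0✓ 101-✓ 11-0✓ 11-1✓ 110-✓ 111-✓
Round 2: -0-0 -01- 1--0 1-1- 11--
PIs = {-0-0, -01-, -101, 1--0, 1-1-, 11--}
Coverage chart:
  m0: -0-0 ←essential
  m2: -0-0,-01-
  m3: -01- ←essential
  m5: -101 ←essential
  m8: -0-0,1--0
  m10: -0-0,-01-,1--0,1-1-
  m11: -01-,1-1-
  m12: 1--0,11--
  m13: -101,11--
  m14: 1--0,1-1-,11--
  m15: 1-1-,11--
Essential: -0-0, -01-, -101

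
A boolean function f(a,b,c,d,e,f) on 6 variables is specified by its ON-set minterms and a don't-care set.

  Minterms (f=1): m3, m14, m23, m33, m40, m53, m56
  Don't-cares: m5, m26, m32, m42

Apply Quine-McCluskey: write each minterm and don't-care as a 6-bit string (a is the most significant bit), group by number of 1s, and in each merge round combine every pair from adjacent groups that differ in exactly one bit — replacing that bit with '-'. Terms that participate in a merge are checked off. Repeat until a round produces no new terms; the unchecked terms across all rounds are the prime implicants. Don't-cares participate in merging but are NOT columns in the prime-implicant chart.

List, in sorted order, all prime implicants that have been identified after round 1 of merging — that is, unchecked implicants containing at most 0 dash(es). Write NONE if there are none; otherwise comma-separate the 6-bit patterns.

000011, 000101, 001110, 010111, 011010, 110101

size-2^0 implicants → 000011  000101  001110  010111  011010  100000(✓)  100001(✓)  101000(✓)  101010(✓)  110101  111000(✓)
size-2^1 implicants → 1-1000  10-000  10000-  1010-0
Unchecked terms (primes): 000011, 000101, 001110, 010111, 011010, 1-1000, 10-000, 10000-, 1010-0, 110101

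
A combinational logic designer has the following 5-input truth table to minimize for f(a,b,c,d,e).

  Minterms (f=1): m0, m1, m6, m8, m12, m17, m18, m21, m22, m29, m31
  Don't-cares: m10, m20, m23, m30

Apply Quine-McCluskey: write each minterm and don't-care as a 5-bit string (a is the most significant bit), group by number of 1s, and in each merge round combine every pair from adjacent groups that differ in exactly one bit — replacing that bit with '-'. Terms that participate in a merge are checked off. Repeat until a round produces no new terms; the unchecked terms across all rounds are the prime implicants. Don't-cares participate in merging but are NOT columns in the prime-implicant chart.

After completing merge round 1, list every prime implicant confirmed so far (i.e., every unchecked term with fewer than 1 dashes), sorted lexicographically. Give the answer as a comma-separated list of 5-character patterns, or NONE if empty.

Round 0: 00000✓ 00001✓ 00110✓ 01000✓ 01010✓ 01100✓ 10001✓ 10010✓ 10100✓ 10101✓ 10110✓ 10111✓ 11101✓ 11110✓ 11111✓
Round 1: -0001 -0110 0-000 0000- 01-00 010-0 1-101✓ 1-110✓ 1-111✓ 10-01 10-10 101-0✓ 101-1✓ 1010-✓ 1011-✓ 111-1✓ 1111-✓
Round 2: 1-1-1 1-11- 101--
PIs = {-0001, -0110, 0-000, 0000-, 01-00, 010-0, 1-1-1, 1-11-, 10-01, 10-10, 101--}

NONE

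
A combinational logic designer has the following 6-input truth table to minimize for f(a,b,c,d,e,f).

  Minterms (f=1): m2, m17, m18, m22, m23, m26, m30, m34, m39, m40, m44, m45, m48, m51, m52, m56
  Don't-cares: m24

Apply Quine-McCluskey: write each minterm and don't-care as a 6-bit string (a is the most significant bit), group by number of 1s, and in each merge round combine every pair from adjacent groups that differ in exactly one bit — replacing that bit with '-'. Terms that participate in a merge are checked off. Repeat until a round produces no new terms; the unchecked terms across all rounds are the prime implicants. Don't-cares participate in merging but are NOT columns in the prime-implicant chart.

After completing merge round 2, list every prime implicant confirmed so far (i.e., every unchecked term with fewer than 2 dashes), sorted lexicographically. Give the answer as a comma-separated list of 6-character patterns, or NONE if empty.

Round 0: 000010✓ 010001 010010✓ 010110✓ 010111✓ 011000✓ 011010✓ 011110✓ 100010✓ 100111 101000✓ 101100✓ 101101✓ 110000✓ 110011 110100✓ 111000✓
Round 1: -00010 -11000 0-0010 01-010✓ 01-110✓ 010-10✓ 01011- 011-10✓ 0110-0 1-1000 101-00 10110- 11-000 110-00
Round 2: 01--10
PIs = {-00010, -11000, 0-0010, 01--10, 010001, 01011-, 0110-0, 1-1000, 100111, 101-00, 10110-, 11-000, 110-00, 110011}

-00010, -11000, 0-0010, 010001, 01011-, 0110-0, 1-1000, 100111, 101-00, 10110-, 11-000, 110-00, 110011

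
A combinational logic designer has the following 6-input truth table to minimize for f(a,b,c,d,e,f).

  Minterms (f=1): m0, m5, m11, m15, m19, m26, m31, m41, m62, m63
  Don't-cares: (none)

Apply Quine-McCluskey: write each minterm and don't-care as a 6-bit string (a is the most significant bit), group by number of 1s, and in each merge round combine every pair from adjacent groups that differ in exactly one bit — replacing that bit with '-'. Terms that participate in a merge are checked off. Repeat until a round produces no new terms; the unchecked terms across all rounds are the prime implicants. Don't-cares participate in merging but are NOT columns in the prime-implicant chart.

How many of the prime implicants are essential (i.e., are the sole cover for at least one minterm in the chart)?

[col 0] 000000, 000101, 001011*, 001111*, 010011, 011010, 011111*, 101001, 111110*, 111111*
[col 1] -11111, 0-1111, 001-11, 11111-
Prime implicants: -11111, 0-1111, 000000, 000101, 001-11, 010011, 011010, 101001, 11111-
PI chart (minterm → PIs covering it):
  0 | 000000  (sole → essential)
  5 | 000101  (sole → essential)
  11 | 001-11  (sole → essential)
  15 | 0-1111,001-11
  19 | 010011  (sole → essential)
  26 | 011010  (sole → essential)
  31 | -11111,0-1111
  41 | 101001  (sole → essential)
  62 | 11111-  (sole → essential)
  63 | -11111,11111-
Essential prime implicants: 000000, 000101, 001-11, 010011, 011010, 101001, 11111-

7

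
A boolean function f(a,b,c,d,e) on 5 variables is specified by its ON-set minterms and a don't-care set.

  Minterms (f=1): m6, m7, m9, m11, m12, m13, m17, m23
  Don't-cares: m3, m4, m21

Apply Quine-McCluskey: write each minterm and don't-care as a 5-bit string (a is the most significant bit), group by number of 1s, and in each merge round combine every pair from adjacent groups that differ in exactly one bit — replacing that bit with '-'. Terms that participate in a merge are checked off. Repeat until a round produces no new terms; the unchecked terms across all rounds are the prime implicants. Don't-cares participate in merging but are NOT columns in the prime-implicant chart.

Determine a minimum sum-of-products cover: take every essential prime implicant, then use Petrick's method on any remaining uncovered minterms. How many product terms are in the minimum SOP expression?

5

[col 0] 00011*, 00100*, 00110*, 00111*, 01001*, 01011*, 01100*, 01101*, 10001*, 10101*, 10111*
[col 1] -0111, 0-011, 0-100, 00-11, 001-0, 0011-, 01-01, 010-1, 0110-, 10-01, 101-1
Prime implicants: -0111, 0-011, 0-100, 00-11, 001-0, 0011-, 01-01, 010-1, 0110-, 10-01, 101-1
PI chart (minterm → PIs covering it):
  6 | 001-0,0011-
  7 | -0111,00-11,0011-
  9 | 01-01,010-1
  11 | 0-011,010-1
  12 | 0-100,0110-
  13 | 01-01,0110-
  17 | 10-01  (sole → essential)
  23 | -0111,101-1
Essential prime implicants: 10-01
Petrick residual → -0111, 001-0, 010-1, 0110-
Minimum SOP uses 5 PIs: b'cde + a'b'ce' + a'bc'e + a'bcd' + ab'd'e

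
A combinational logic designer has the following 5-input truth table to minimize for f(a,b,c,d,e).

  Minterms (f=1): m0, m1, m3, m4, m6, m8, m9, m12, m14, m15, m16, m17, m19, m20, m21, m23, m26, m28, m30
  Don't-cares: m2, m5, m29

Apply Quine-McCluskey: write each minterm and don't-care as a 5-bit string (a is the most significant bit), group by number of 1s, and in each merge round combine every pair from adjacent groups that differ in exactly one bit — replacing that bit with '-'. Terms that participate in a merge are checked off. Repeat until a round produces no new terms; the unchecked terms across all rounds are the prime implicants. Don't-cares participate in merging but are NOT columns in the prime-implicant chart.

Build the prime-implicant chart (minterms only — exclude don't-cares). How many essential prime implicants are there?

5

size-2^0 implicants → 00000(✓)  00001(✓)  00010(✓)  00011(✓)  00100(✓)  00101(✓)  00110(✓)  01000(✓)  01001(✓)  01100(✓)  01110(✓)  01111(✓)  10000(✓)  10001(✓)  10011(✓)  10100(✓)  10101(✓)  10111(✓)  11010(✓)  11100(✓)  11101(✓)  11110(✓)
size-2^1 implicants → -0000(✓)  -0001(✓)  -0011(✓)  -0100(✓)  -0101(✓)  -1100(✓)  -1110(✓)  0-000(✓)  0-001(✓)  0-100(✓)  0-110(✓)  00-00(✓)  00-01(✓)  00-10(✓)  000-0(✓)  000-1(✓)  0000-(✓)  0001-(✓)  001-0(✓)  0010-(✓)  01-00(✓)  0100-(✓)  011-0(✓)  0111-  1-100(✓)  1-101(✓)  10-00(✓)  10-01(✓)  10-11(✓)  100-1(✓)  1000-(✓)  101-1(✓)  1010-(✓)  11-10  111-0(✓)  1110-(✓)
size-2^2 implicants → --100  -0-00(✓)  -0-01(✓)  -00-1  -000-(✓)  -010-(✓)  -11-0  0--00  0-00-  0-1-0  00--0  00-0-(✓)  000--  1-10-  10--1  10-0-(✓)
size-2^3 implicants → -0-0-
Unchecked terms (primes): --100, -0-0-, -00-1, -11-0, 0--00, 0-00-, 0-1-0, 00--0, 000--, 0111-, 1-10-, 10--1, 11-10
Minterm coverage:
  m0 ⊆ -0-0-,0--00,0-00-,00--0,000--
  m1 ⊆ -0-0-,-00-1,0-00-,000--
  m3 ⊆ -00-1,000--
  m4 ⊆ --100,-0-0-,0--00,0-1-0,00--0
  m6 ⊆ 0-1-0,00--0
  m8 ⊆ 0--00,0-00-
  m9 ⊆ 0-00- [E]
  m12 ⊆ --100,-11-0,0--00,0-1-0
  m14 ⊆ -11-0,0-1-0,0111-
  m15 ⊆ 0111- [E]
  m16 ⊆ -0-0- [E]
  m17 ⊆ -0-0-,-00-1,10--1
  m19 ⊆ -00-1,10--1
  m20 ⊆ --100,-0-0-,1-10-
  m21 ⊆ -0-0-,1-10-,10--1
  m23 ⊆ 10--1 [E]
  m26 ⊆ 11-10 [E]
  m28 ⊆ --100,-11-0,1-10-
  m30 ⊆ -11-0,11-10
E = {-0-0-, 0-00-, 0111-, 10--1, 11-10}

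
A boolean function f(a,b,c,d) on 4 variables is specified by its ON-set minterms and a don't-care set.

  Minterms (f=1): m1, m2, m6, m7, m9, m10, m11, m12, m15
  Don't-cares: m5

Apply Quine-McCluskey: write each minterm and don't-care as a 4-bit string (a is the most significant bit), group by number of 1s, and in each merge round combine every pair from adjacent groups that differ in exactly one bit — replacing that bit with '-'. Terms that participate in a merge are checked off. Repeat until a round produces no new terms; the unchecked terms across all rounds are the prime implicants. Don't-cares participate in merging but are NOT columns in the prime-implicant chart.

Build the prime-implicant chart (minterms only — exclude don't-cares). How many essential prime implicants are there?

1

[col 0] 0001*, 0010*, 0101*, 0110*, 0111*, 1001*, 1010*, 1011*, 1100, 1111*
[col 1] -001, -010, -111, 0-01, 0-10, 01-1, 011-, 1-11, 10-1, 101-
Prime implicants: -001, -010, -111, 0-01, 0-10, 01-1, 011-, 1-11, 10-1, 101-, 1100
PI chart (minterm → PIs covering it):
  1 | -001,0-01
  2 | -010,0-10
  6 | 0-10,011-
  7 | -111,01-1,011-
  9 | -001,10-1
  10 | -010,101-
  11 | 1-11,10-1,101-
  12 | 1100  (sole → essential)
  15 | -111,1-11
Essential prime implicants: 1100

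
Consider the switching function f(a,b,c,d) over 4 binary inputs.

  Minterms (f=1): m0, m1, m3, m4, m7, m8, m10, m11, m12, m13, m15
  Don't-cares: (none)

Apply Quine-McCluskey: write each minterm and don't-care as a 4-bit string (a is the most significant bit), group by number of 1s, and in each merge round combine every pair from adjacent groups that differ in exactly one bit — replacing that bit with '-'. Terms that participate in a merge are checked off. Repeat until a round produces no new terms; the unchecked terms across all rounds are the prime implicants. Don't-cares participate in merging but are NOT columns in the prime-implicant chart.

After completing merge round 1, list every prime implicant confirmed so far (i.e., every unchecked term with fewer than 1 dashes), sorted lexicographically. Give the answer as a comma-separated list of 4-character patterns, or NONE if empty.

NONE

size-2^0 implicants → 0000(✓)  0001(✓)  0011(✓)  0100(✓)  0111(✓)  1000(✓)  1010(✓)  1011(✓)  1100(✓)  1101(✓)  1111(✓)
size-2^1 implicants → -000(✓)  -011(✓)  -100(✓)  -111(✓)  0-00(✓)  0-11(✓)  00-1  000-  1-00(✓)  1-11(✓)  10-0  101-  11-1  110-
size-2^2 implicants → --00  --11
Unchecked terms (primes): --00, --11, 00-1, 000-, 10-0, 101-, 11-1, 110-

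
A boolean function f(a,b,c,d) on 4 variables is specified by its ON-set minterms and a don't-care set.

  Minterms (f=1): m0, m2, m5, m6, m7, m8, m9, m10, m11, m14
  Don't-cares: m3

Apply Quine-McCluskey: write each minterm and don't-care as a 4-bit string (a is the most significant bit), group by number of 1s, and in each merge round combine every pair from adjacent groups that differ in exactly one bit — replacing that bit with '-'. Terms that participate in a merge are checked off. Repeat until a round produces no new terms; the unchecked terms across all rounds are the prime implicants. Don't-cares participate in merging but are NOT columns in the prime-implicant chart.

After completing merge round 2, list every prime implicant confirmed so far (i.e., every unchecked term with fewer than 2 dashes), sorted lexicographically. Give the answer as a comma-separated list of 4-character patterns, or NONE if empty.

01-1

Round 0: 0000✓ 0010✓ 0011✓ 0101✓ 0110✓ 0111✓ 1000✓ 1001✓ 1010✓ 1011✓ 1110✓
Round 1: -000✓ -010✓ -011✓ -110✓ 0-10✓ 0-11✓ 00-0✓ 001-✓ 01-1 011-✓ 1-10✓ 10-0✓ 10-1✓ 100-✓ 101-✓
Round 2: --10 -0-0 -01- 0-1- 10--
PIs = {--10, -0-0, -01-, 0-1-, 01-1, 10--}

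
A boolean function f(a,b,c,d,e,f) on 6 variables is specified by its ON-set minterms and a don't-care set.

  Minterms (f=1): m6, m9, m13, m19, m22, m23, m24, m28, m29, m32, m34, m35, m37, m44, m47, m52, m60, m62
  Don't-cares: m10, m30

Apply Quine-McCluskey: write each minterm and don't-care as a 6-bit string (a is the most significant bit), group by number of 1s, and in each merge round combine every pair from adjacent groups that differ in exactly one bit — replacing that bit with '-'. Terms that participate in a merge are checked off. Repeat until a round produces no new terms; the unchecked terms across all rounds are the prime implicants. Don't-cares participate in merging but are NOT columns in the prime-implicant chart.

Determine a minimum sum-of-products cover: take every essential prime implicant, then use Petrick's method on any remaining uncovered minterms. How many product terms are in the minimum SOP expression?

12

[col 0] 000110*, 001001*, 001010, 001101*, 010011*, 010110*, 010111*, 011000*, 011100*, 011101*, 011110*, 100000*, 100010*, 100011*, 100101, 101100*, 101111, 110100*, 111100*, 111110*
[col 1] -11100*, -11110*, 0-0110, 0-1101, 001-01, 01-110, 010-11, 01011-, 011-00, 0111-0*, 01110-, 1-1100, 1000-0, 10001-, 11-100, 1111-0*
[col 2] -111-0
Prime implicants: -111-0, 0-0110, 0-1101, 001-01, 001010, 01-110, 010-11, 01011-, 011-00, 01110-, 1-1100, 1000-0, 10001-, 100101, 101111, 11-100
PI chart (minterm → PIs covering it):
  6 | 0-0110  (sole → essential)
  9 | 001-01  (sole → essential)
  13 | 0-1101,001-01
  19 | 010-11  (sole → essential)
  22 | 0-0110,01-110,01011-
  23 | 010-11,01011-
  24 | 011-00  (sole → essential)
  28 | -111-0,011-00,01110-
  29 | 0-1101,01110-
  32 | 1000-0  (sole → essential)
  34 | 1000-0,10001-
  35 | 10001-  (sole → essential)
  37 | 100101  (sole → essential)
  44 | 1-1100  (sole → essential)
  47 | 101111  (sole → essential)
  52 | 11-100  (sole → essential)
  60 | -111-0,1-1100,11-100
  62 | -111-0  (sole → essential)
Essential prime implicants: -111-0, 0-0110, 001-01, 010-11, 011-00, 1-1100, 1000-0, 10001-, 100101, 101111, 11-100
Petrick residual → 0-1101
Minimum SOP uses 12 PIs: bcdf' + a'c'def' + a'cde'f + a'b'ce'f + a'bc'ef + a'bce'f' + acde'f' + ab'c'd'f' + ab'c'd'e + ab'c'de'f + ab'cdef + abde'f'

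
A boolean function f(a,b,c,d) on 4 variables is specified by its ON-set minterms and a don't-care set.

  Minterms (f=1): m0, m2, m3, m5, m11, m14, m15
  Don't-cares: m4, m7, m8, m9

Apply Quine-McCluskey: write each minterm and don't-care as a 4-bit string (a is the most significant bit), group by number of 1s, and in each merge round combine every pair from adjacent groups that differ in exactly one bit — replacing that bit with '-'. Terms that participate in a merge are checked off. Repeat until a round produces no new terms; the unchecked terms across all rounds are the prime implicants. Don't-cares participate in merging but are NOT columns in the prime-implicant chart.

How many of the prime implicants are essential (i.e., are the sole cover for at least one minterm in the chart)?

size-2^0 implicants → 0000(✓)  0010(✓)  0011(✓)  0100(✓)  0101(✓)  0111(✓)  1000(✓)  1001(✓)  1011(✓)  1110(✓)  1111(✓)
size-2^1 implicants → -000  -011(✓)  -111(✓)  0-00  0-11(✓)  00-0  001-  01-1  010-  1-11(✓)  10-1  100-  111-
size-2^2 implicants → --11
Unchecked terms (primes): --11, -000, 0-00, 00-0, 001-, 01-1, 010-, 10-1, 100-, 111-
Minterm coverage:
  m0 ⊆ -000,0-00,00-0
  m2 ⊆ 00-0,001-
  m3 ⊆ --11,001-
  m5 ⊆ 01-1,010-
  m11 ⊆ --11,10-1
  m14 ⊆ 111- [E]
  m15 ⊆ --11,111-
E = {111-}

1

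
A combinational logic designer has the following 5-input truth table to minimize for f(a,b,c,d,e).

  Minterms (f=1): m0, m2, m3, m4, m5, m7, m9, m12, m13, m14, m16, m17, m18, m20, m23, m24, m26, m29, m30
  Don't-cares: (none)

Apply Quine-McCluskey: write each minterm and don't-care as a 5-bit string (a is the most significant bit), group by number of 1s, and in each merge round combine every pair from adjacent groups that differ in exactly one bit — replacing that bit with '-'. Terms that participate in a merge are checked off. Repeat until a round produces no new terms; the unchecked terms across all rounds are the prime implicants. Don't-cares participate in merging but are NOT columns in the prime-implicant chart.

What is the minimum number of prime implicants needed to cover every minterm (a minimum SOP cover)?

9

size-2^0 implicants → 00000(✓)  00010(✓)  00011(✓)  00100(✓)  00101(✓)  00111(✓)  01001(✓)  01100(✓)  01101(✓)  01110(✓)  10000(✓)  10001(✓)  10010(✓)  10100(✓)  10111(✓)  11000(✓)  11010(✓)  11101(✓)  11110(✓)
size-2^1 implicants → -0000(✓)  -0010(✓)  -0100(✓)  -0111  -1101  -1110  0-100(✓)  0-101(✓)  00-00(✓)  00-11  000-0(✓)  0001-  001-1  0010-(✓)  01-01  011-0  0110-(✓)  1-000(✓)  1-010(✓)  10-00(✓)  100-0(✓)  1000-  11-10  110-0(✓)
size-2^2 implicants → -0-00  -00-0  0-10-  1-0-0
Unchecked terms (primes): -0-00, -00-0, -0111, -1101, -1110, 0-10-, 00-11, 0001-, 001-1, 01-01, 011-0, 1-0-0, 1000-, 11-10
Minterm coverage:
  m0 ⊆ -0-00,-00-0
  m2 ⊆ -00-0,0001-
  m3 ⊆ 00-11,0001-
  m4 ⊆ -0-00,0-10-
  m5 ⊆ 0-10-,001-1
  m7 ⊆ -0111,00-11,001-1
  m9 ⊆ 01-01 [E]
  m12 ⊆ 0-10-,011-0
  m13 ⊆ -1101,0-10-,01-01
  m14 ⊆ -1110,011-0
  m16 ⊆ -0-00,-00-0,1-0-0,1000-
  m17 ⊆ 1000- [E]
  m18 ⊆ -00-0,1-0-0
  m20 ⊆ -0-00 [E]
  m23 ⊆ -0111 [E]
  m24 ⊆ 1-0-0 [E]
  m26 ⊆ 1-0-0,11-10
  m29 ⊆ -1101 [E]
  m30 ⊆ -1110,11-10
E = {-0-00, -0111, -1101, 01-01, 1-0-0, 1000-}
Petrick residual → -1110, 0-10-, 0001-
Cover = b'd'e' + b'cde + bcd'e + bcde' + a'cd' + a'b'c'd + a'bd'e + ac'e' + ab'c'd'  |cover|=9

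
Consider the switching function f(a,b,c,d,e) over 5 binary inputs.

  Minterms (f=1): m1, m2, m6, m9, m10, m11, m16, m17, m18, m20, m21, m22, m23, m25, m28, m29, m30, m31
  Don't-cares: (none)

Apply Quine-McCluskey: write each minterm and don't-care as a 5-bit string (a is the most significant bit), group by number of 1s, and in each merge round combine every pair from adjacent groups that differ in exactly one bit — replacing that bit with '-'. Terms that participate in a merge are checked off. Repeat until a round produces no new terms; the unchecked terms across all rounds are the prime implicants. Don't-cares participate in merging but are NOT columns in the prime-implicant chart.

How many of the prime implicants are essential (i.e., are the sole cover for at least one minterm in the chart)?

3

[col 0] 00001*, 00010*, 00110*, 01001*, 01010*, 01011*, 10000*, 10001*, 10010*, 10100*, 10101*, 10110*, 10111*, 11001*, 11100*, 11101*, 11110*, 11111*
[col 1] -0001*, -0010*, -0110*, -1001*, 0-001*, 0-010, 00-10*, 010-1, 0101-, 1-001*, 1-100*, 1-101*, 1-110*, 1-111*, 10-00*, 10-01*, 10-10*, 100-0*, 1000-*, 101-0*, 101-1*, 1010-*, 1011-*, 11-01*, 111-0*, 111-1*, 1110-*, 1111-*
[col 2] --001, -0-10, 1--01, 1-1-0*, 1-1-1*, 1-10-*, 1-11-*, 10--0, 10-0-, 101--*, 111--*
[col 3] 1-1--
Prime implicants: --001, -0-10, 0-010, 010-1, 0101-, 1--01, 1-1--, 10--0, 10-0-
PI chart (minterm → PIs covering it):
  1 | --001  (sole → essential)
  2 | -0-10,0-010
  6 | -0-10  (sole → essential)
  9 | --001,010-1
  10 | 0-010,0101-
  11 | 010-1,0101-
  16 | 10--0,10-0-
  17 | --001,1--01,10-0-
  18 | -0-10,10--0
  20 | 1-1--,10--0,10-0-
  21 | 1--01,1-1--,10-0-
  22 | -0-10,1-1--,10--0
  23 | 1-1--  (sole → essential)
  25 | --001,1--01
  28 | 1-1--  (sole → essential)
  29 | 1--01,1-1--
  30 | 1-1--  (sole → essential)
  31 | 1-1--  (sole → essential)
Essential prime implicants: --001, -0-10, 1-1--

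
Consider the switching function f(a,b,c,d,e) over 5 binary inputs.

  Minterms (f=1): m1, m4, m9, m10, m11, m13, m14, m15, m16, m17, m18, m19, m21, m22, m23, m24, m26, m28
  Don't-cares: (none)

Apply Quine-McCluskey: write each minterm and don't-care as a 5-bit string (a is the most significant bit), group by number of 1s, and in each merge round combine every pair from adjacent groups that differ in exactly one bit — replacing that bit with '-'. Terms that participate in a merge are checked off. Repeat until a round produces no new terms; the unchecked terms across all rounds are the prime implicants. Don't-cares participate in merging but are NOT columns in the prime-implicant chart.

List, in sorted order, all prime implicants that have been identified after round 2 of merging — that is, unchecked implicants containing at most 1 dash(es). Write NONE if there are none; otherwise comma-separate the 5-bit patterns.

size-2^0 implicants → 00001(✓)  00100  01001(✓)  01010(✓)  01011(✓)  01101(✓)  01110(✓)  01111(✓)  10000(✓)  10001(✓)  10010(✓)  10011(✓)  10101(✓)  10110(✓)  10111(✓)  11000(✓)  11010(✓)  11100(✓)
size-2^1 implicants → -0001  -1010  0-001  01-01(✓)  01-10(✓)  01-11(✓)  010-1(✓)  0101-(✓)  011-1(✓)  0111-(✓)  1-000(✓)  1-010(✓)  10-01(✓)  10-10(✓)  10-11(✓)  100-0(✓)  100-1(✓)  1000-(✓)  1001-(✓)  101-1(✓)  1011-(✓)  11-00  110-0(✓)
size-2^2 implicants → 01--1  01-1-  1-0-0  10--1  10-1-  100--
Unchecked terms (primes): -0001, -1010, 0-001, 00100, 01--1, 01-1-, 1-0-0, 10--1, 10-1-, 100--, 11-00

-0001, -1010, 0-001, 00100, 11-00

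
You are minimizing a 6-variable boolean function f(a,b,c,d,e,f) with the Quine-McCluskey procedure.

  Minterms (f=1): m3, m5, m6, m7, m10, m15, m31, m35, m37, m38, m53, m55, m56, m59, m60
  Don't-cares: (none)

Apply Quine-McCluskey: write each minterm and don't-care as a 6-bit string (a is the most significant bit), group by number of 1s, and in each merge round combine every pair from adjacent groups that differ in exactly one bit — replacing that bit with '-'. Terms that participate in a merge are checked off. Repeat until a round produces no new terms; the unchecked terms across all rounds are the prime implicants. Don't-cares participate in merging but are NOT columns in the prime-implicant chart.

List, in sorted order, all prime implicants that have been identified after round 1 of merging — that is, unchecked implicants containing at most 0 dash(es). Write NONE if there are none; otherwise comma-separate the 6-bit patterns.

Round 0: 000011✓ 000101✓ 000110✓ 000111✓ 001010 001111✓ 011111✓ 100011✓ 100101✓ 100110✓ 110101✓ 110111✓ 111000✓ 111011 111100✓
Round 1: -00011 -00101 -00110 0-1111 00-111 000-11 0001-1 00011- 1-0101 1101-1 111-00
PIs = {-00011, -00101, -00110, 0-1111, 00-111, 000-11, 0001-1, 00011-, 001010, 1-0101, 1101-1, 111-00, 111011}

001010, 111011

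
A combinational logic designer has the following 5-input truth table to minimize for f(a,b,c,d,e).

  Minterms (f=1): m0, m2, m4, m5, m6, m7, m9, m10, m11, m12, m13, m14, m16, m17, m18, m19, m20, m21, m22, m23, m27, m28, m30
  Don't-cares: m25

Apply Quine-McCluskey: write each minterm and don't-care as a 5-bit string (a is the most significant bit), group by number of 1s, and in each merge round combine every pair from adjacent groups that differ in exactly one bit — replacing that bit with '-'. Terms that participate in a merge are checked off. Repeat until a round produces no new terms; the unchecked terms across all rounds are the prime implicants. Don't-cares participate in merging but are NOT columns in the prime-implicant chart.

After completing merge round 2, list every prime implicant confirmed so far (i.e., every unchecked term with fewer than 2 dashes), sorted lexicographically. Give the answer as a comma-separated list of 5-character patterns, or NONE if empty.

size-2^0 implicants → 00000(✓)  00010(✓)  00100(✓)  00101(✓)  00110(✓)  00111(✓)  01001(✓)  01010(✓)  01011(✓)  01100(✓)  01101(✓)  01110(✓)  10000(✓)  10001(✓)  10010(✓)  10011(✓)  10100(✓)  10101(✓)  10110(✓)  10111(✓)  11001(✓)  11011(✓)  11100(✓)  11110(✓)
size-2^1 implicants → -0000(✓)  -0010(✓)  -0100(✓)  -0101(✓)  -0110(✓)  -0111(✓)  -1001(✓)  -1011(✓)  -1100(✓)  -1110(✓)  0-010(✓)  0-100(✓)  0-101(✓)  0-110(✓)  00-00(✓)  00-10(✓)  000-0(✓)  001-0(✓)  001-1(✓)  0010-(✓)  0011-(✓)  01-01  01-10(✓)  010-1(✓)  0101-  011-0(✓)  0110-(✓)  1-001(✓)  1-011(✓)  1-100(✓)  1-110(✓)  10-00(✓)  10-01(✓)  10-10(✓)  10-11(✓)  100-0(✓)  100-1(✓)  1000-(✓)  1001-(✓)  101-0(✓)  101-1(✓)  1010-(✓)  1011-(✓)  110-1(✓)  111-0(✓)
size-2^2 implicants → --100(✓)  --110(✓)  -0-00(✓)  -0-10(✓)  -00-0(✓)  -01-0(✓)  -01-1(✓)  -010-(✓)  -011-(✓)  -10-1  -11-0(✓)  0--10  0-1-0(✓)  0-10-  00--0(✓)  001--(✓)  1-0-1  1-1-0(✓)  10--0(✓)  10--1(✓)  10-0-(✓)  10-1-(✓)  100--(✓)  101--(✓)
size-2^3 implicants → --1-0  -0--0  -01--  10---
Unchecked terms (primes): --1-0, -0--0, -01--, -10-1, 0--10, 0-10-, 01-01, 0101-, 1-0-1, 10---

01-01, 0101-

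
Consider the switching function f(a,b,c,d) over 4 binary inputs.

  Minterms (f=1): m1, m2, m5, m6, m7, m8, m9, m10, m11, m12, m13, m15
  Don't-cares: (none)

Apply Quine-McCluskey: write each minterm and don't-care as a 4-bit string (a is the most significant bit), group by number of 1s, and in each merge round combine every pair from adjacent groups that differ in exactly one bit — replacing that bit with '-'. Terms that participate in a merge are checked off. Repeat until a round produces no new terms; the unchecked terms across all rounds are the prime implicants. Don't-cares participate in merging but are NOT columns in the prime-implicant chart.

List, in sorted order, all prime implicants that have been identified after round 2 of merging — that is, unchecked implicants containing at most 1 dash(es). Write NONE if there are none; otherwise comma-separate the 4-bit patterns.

-010, 0-10, 011-

[col 0] 0001*, 0010*, 0101*, 0110*, 0111*, 1000*, 1001*, 1010*, 1011*, 1100*, 1101*, 1111*
[col 1] -001*, -010, -101*, -111*, 0-01*, 0-10, 01-1*, 011-, 1-00*, 1-01*, 1-11*, 10-0*, 10-1*, 100-*, 101-*, 11-1*, 110-*
[col 2] --01, -1-1, 1--1, 1-0-, 10--
Prime implicants: --01, -010, -1-1, 0-10, 011-, 1--1, 1-0-, 10--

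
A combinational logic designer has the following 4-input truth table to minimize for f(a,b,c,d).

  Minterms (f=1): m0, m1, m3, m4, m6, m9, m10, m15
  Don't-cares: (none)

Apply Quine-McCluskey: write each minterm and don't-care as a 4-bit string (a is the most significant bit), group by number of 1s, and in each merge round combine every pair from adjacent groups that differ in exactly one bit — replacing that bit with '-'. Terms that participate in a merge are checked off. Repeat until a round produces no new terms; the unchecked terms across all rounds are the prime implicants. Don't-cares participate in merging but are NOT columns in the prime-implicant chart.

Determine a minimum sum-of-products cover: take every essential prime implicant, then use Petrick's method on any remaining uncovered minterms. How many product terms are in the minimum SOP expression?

Round 0: 0000✓ 0001✓ 0011✓ 0100✓ 0110✓ 1001✓ 1010 1111
Round 1: -001 0-00 00-1 000- 01-0
PIs = {-001, 0-00, 00-1, 000-, 01-0, 1010, 1111}
Coverage chart:
  m0: 0-00,000-
  m1: -001,00-1,000-
  m3: 00-1 ←essential
  m4: 0-00,01-0
  m6: 01-0 ←essential
  m9: -001 ←essential
  m10: 1010 ←essential
  m15: 1111 ←essential
Essential: -001, 00-1, 01-0, 1010, 1111
Petrick residual → 0-00
Min cover (6 terms): b'c'd + a'c'd' + a'b'd + a'bd' + ab'cd' + abcd

6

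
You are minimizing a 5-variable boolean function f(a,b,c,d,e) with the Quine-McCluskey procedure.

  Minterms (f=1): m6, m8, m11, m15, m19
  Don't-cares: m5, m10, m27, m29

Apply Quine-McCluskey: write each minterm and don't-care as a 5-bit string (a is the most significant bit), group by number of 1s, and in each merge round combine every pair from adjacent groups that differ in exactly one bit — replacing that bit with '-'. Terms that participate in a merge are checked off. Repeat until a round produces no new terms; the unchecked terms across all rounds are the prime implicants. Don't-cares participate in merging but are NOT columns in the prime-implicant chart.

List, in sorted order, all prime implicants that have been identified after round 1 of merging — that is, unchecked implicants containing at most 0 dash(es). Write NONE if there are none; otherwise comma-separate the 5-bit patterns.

Round 0: 00101 00110 01000✓ 01010✓ 01011✓ 01111✓ 10011✓ 11011✓ 11101
Round 1: -1011 01-11 010-0 0101- 1-011
PIs = {-1011, 00101, 00110, 01-11, 010-0, 0101-, 1-011, 11101}

00101, 00110, 11101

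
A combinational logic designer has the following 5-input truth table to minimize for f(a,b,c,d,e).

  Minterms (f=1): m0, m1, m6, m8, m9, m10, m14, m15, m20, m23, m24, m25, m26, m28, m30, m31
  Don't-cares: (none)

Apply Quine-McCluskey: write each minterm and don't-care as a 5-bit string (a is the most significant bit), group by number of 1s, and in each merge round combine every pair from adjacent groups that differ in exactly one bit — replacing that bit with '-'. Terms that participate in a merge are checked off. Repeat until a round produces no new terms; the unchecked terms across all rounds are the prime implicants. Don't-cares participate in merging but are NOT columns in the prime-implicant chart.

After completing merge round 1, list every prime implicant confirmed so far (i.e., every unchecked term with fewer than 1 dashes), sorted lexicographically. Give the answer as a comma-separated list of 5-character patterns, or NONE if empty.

NONE

size-2^0 implicants → 00000(✓)  00001(✓)  00110(✓)  01000(✓)  01001(✓)  01010(✓)  01110(✓)  01111(✓)  10100(✓)  10111(✓)  11000(✓)  11001(✓)  11010(✓)  11100(✓)  11110(✓)  11111(✓)
size-2^1 implicants → -1000(✓)  -1001(✓)  -1010(✓)  -1110(✓)  -1111(✓)  0-000(✓)  0-001(✓)  0-110  0000-(✓)  01-10(✓)  010-0(✓)  0100-(✓)  0111-(✓)  1-100  1-111  11-00(✓)  11-10(✓)  110-0(✓)  1100-(✓)  111-0(✓)  1111-(✓)
size-2^2 implicants → -1-10  -10-0  -100-  -111-  0-00-  11--0
Unchecked terms (primes): -1-10, -10-0, -100-, -111-, 0-00-, 0-110, 1-100, 1-111, 11--0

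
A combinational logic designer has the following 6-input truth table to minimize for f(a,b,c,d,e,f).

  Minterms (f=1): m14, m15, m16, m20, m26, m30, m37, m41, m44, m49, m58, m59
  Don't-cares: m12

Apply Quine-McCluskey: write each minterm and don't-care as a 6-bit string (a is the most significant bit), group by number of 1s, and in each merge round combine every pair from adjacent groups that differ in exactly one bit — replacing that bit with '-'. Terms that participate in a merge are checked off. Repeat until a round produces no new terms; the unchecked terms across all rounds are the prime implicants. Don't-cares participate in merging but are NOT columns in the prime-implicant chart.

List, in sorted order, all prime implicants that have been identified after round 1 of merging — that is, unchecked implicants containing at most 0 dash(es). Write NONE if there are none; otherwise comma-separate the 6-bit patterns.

100101, 101001, 110001

[col 0] 001100*, 001110*, 001111*, 010000*, 010100*, 011010*, 011110*, 100101, 101001, 101100*, 110001, 111010*, 111011*
[col 1] -01100, -11010, 0-1110, 0011-0, 00111-, 010-00, 011-10, 11101-
Prime implicants: -01100, -11010, 0-1110, 0011-0, 00111-, 010-00, 011-10, 100101, 101001, 110001, 11101-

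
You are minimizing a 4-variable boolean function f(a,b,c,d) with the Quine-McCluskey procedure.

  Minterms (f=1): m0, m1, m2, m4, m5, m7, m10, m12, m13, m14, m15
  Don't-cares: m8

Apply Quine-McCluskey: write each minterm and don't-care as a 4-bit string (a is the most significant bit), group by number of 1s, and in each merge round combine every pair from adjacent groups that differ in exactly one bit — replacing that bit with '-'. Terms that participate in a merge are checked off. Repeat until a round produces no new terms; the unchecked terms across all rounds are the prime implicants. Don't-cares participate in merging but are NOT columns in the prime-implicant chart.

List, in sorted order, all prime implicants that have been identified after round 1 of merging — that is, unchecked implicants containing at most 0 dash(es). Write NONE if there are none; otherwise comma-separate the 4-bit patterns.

Round 0: 0000✓ 0001✓ 0010✓ 0100✓ 0101✓ 0111✓ 1000✓ 1010✓ 1100✓ 1101✓ 1110✓ 1111✓
Round 1: -000✓ -010✓ -100✓ -101✓ -111✓ 0-00✓ 0-01✓ 00-0✓ 000-✓ 01-1✓ 010-✓ 1-00✓ 1-10✓ 10-0✓ 11-0✓ 11-1✓ 110-✓ 111-✓
Round 2: --00 -0-0 -1-1 -10- 0-0- 1--0 11--
PIs = {--00, -0-0, -1-1, -10-, 0-0-, 1--0, 11--}

NONE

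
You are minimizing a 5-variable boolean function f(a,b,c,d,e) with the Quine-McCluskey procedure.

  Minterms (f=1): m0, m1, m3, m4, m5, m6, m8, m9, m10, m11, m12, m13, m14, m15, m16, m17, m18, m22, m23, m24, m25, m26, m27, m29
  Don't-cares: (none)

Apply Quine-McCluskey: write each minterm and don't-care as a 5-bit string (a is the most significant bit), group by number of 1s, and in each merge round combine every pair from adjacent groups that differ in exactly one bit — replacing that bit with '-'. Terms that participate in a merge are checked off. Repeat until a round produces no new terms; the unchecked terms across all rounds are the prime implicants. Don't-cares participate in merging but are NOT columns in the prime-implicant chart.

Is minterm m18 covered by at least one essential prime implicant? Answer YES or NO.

size-2^0 implicants → 00000(✓)  00001(✓)  00011(✓)  00100(✓)  00101(✓)  00110(✓)  01000(✓)  01001(✓)  01010(✓)  01011(✓)  01100(✓)  01101(✓)  01110(✓)  01111(✓)  10000(✓)  10001(✓)  10010(✓)  10110(✓)  10111(✓)  11000(✓)  11001(✓)  11010(✓)  11011(✓)  11101(✓)
size-2^1 implicants → -0000(✓)  -0001(✓)  -0110  -1000(✓)  -1001(✓)  -1010(✓)  -1011(✓)  -1101(✓)  0-000(✓)  0-001(✓)  0-011(✓)  0-100(✓)  0-101(✓)  0-110(✓)  00-00(✓)  00-01(✓)  000-1(✓)  0000-(✓)  001-0(✓)  0010-(✓)  01-00(✓)  01-01(✓)  01-10(✓)  01-11(✓)  010-0(✓)  010-1(✓)  0100-(✓)  0101-(✓)  011-0(✓)  011-1(✓)  0110-(✓)  0111-(✓)  1-000(✓)  1-001(✓)  1-010(✓)  10-10  100-0(✓)  1000-(✓)  1011-  11-01(✓)  110-0(✓)  110-1(✓)  1100-(✓)  1101-(✓)
size-2^2 implicants → --000(✓)  --001(✓)  -000-(✓)  -1-01  -10-0(✓)  -10-1(✓)  -100-(✓)  -101-(✓)  0--00(✓)  0--01(✓)  0-0-1  0-00-(✓)  0-1-0  0-10-(✓)  00-0-(✓)  01--0(✓)  01--1(✓)  01-0-(✓)  01-1-(✓)  010--(✓)  011--(✓)  1-0-0  1-00-(✓)  110--(✓)
size-2^3 implicants → --00-  -10--  0--0-  01---
Unchecked terms (primes): --00-, -0110, -1-01, -10--, 0--0-, 0-0-1, 0-1-0, 01---, 1-0-0, 10-10, 1011-
Minterm coverage:
  m0 ⊆ --00-,0--0-
  m1 ⊆ --00-,0--0-,0-0-1
  m3 ⊆ 0-0-1 [E]
  m4 ⊆ 0--0-,0-1-0
  m5 ⊆ 0--0- [E]
  m6 ⊆ -0110,0-1-0
  m8 ⊆ --00-,-10--,0--0-,01---
  m9 ⊆ --00-,-1-01,-10--,0--0-,0-0-1,01---
  m10 ⊆ -10--,01---
  m11 ⊆ -10--,0-0-1,01---
  m12 ⊆ 0--0-,0-1-0,01---
  m13 ⊆ -1-01,0--0-,01---
  m14 ⊆ 0-1-0,01---
  m15 ⊆ 01--- [E]
  m16 ⊆ --00-,1-0-0
  m17 ⊆ --00- [E]
  m18 ⊆ 1-0-0,10-10
  m22 ⊆ -0110,10-10,1011-
  m23 ⊆ 1011- [E]
  m24 ⊆ --00-,-10--,1-0-0
  m25 ⊆ --00-,-1-01,-10--
  m26 ⊆ -10--,1-0-0
  m27 ⊆ -10-- [E]
  m29 ⊆ -1-01 [E]
E = {--00-, -1-01, -10--, 0--0-, 0-0-1, 01---, 1011-}

NO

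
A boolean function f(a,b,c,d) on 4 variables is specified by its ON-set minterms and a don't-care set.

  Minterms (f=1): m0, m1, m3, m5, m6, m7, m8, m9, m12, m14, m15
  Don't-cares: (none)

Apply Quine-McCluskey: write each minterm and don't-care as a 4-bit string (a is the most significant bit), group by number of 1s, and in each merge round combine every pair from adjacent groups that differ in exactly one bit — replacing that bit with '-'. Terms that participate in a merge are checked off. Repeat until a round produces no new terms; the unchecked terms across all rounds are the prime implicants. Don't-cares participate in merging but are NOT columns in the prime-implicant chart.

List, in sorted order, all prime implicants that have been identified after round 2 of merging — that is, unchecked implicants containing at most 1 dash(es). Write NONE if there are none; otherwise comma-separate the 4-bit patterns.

Round 0: 0000✓ 0001✓ 0011✓ 0101✓ 0110✓ 0111✓ 1000✓ 1001✓ 1100✓ 1110✓ 1111✓
Round 1: -000✓ -001✓ -110✓ -111✓ 0-01✓ 0-11✓ 00-1✓ 000-✓ 01-1✓ 011-✓ 1-00 100-✓ 11-0 111-✓
Round 2: -00- -11- 0--1
PIs = {-00-, -11-, 0--1, 1-00, 11-0}

1-00, 11-0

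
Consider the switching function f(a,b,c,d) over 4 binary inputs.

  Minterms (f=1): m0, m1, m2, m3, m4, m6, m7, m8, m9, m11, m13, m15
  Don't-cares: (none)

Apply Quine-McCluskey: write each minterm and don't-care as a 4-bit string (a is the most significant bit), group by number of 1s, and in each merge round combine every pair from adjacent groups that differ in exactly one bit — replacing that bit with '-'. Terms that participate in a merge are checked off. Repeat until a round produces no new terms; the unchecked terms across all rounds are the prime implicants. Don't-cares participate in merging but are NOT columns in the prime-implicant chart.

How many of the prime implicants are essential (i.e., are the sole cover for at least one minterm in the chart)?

3

Round 0: 0000✓ 0001✓ 0010✓ 0011✓ 0100✓ 0110✓ 0111✓ 1000✓ 1001✓ 1011✓ 1101✓ 1111✓
Round 1: -000✓ -001✓ -011✓ -111✓ 0-00✓ 0-10✓ 0-11✓ 00-0✓ 00-1✓ 000-✓ 001-✓ 01-0✓ 011-✓ 1-01✓ 1-11✓ 10-1✓ 100-✓ 11-1✓
Round 2: --11 -0-1 -00- 0--0 0-1- 00-- 1--1
PIs = {--11, -0-1, -00-, 0--0, 0-1-, 00--, 1--1}
Coverage chart:
  m0: -00-,0--0,00--
  m1: -0-1,-00-,00--
  m2: 0--0,0-1-,00--
  m3: --11,-0-1,0-1-,00--
  m4: 0--0 ←essential
  m6: 0--0,0-1-
  m7: --11,0-1-
  m8: -00- ←essential
  m9: -0-1,-00-,1--1
  m11: --11,-0-1,1--1
  m13: 1--1 ←essential
  m15: --11,1--1
Essential: -00-, 0--0, 1--1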